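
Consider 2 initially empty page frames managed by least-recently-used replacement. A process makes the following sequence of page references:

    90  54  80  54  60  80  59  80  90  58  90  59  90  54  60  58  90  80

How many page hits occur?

4

90: miss, frames (90)
54: miss, frames (90 54)
80: miss, evict 90, frames (54 80)
54: hit
60: miss, evict 80, frames (54 60)
80: miss, evict 54, frames (60 80)
59: miss, evict 60, frames (80 59)
80: hit
90: miss, evict 59, frames (80 90)
58: miss, evict 80, frames (90 58)
90: hit
59: miss, evict 58, frames (90 59)
90: hit
54: miss, evict 59, frames (90 54)
60: miss, evict 90, frames (54 60)
58: miss, evict 54, frames (60 58)
90: miss, evict 60, frames (58 90)
80: miss, evict 58, frames (90 80)
Hits: 4.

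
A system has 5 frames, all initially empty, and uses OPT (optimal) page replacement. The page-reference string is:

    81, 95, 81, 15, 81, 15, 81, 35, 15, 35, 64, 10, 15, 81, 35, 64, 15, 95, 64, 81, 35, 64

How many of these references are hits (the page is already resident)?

81 → miss, frames {81}
95 → miss, frames {81,95}
81 → hit
15 → miss, frames {81,95,15}
81 → hit
15 → hit
81 → hit
35 → miss, frames {81,95,15,35}
15 → hit
35 → hit
64 → miss, frames {81,95,15,35,64}
10 → miss, evict 95, frames {81,15,35,64,10}
15 → hit
81 → hit
35 → hit
64 → hit
15 → hit
95 → miss, evict 10, frames {81,15,35,64,95}
64 → hit
81 → hit
35 → hit
64 → hit
Hits: 15.

15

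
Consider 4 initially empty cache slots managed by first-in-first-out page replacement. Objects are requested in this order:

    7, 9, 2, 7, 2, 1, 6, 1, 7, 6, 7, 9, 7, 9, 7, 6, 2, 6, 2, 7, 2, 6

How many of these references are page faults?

8

7 → fault, frames [7]
9 → fault, frames [7, 9]
2 → fault, frames [7, 9, 2]
7 → hit
2 → hit
1 → fault, frames [7, 9, 2, 1]
6 → fault, evict 7, frames [9, 2, 1, 6]
1 → hit
7 → fault, evict 9, frames [2, 1, 6, 7]
6 → hit
7 → hit
9 → fault, evict 2, frames [1, 6, 7, 9]
7 → hit
9 → hit
7 → hit
6 → hit
2 → fault, evict 1, frames [6, 7, 9, 2]
6 → hit
2 → hit
7 → hit
2 → hit
6 → hit
Page faults: 8.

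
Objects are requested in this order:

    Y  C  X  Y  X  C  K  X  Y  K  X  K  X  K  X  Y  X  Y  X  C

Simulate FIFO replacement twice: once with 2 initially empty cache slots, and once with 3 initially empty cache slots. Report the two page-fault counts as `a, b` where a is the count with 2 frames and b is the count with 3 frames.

2 frames: F F F F . F F F F F F . . . . F . . . F → 12 faults.
3 frames: F F F . . . F . F . . . . . . . . . . F → 6 faults.
6 < 12: adding a frame reduced faults, as is typical.

12, 6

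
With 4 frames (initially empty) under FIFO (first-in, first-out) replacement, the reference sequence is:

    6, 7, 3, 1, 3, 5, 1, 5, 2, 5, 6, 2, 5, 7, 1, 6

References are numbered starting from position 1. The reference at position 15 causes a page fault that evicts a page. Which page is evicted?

pos 1: 6 → fault, frames {6}
pos 2: 7 → fault, frames {6,7}
pos 3: 3 → fault, frames {6,7,3}
pos 4: 1 → fault, frames {6,7,3,1}
pos 5: 3 → hit
pos 6: 5 → fault, evict 6, frames {7,3,1,5}
pos 7: 1 → hit
pos 8: 5 → hit
pos 9: 2 → fault, evict 7, frames {3,1,5,2}
pos 10: 5 → hit
pos 11: 6 → fault, evict 3, frames {1,5,2,6}
pos 12: 2 → hit
pos 13: 5 → hit
pos 14: 7 → fault, evict 1, frames {5,2,6,7}
pos 15: 1 → fault, evict 5, frames {2,6,7,1}
At position 15, page 5 is evicted.

5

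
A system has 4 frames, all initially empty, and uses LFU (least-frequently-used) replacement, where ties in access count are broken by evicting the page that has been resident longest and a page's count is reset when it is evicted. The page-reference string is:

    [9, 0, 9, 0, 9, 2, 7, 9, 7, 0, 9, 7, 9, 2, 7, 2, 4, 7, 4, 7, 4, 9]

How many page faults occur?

5

9: fault, frames [9]
0: fault, frames [9, 0]
9: hit
0: hit
9: hit
2: fault, frames [9, 0, 2]
7: fault, frames [9, 0, 2, 7]
9: hit
7: hit
0: hit
9: hit
7: hit
9: hit
2: hit
7: hit
2: hit
4: fault, evict 0, frames [9, 2, 7, 4]
7: hit
4: hit
7: hit
4: hit
9: hit
Page faults: 5.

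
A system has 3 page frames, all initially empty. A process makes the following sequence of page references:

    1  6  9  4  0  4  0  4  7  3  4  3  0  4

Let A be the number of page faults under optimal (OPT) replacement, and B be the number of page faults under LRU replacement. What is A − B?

-1

Under OPT: F F F F F . . . F F . . . . → 7 faults.
Under LRU: F F F F F . . . F F . . F . → 8 faults.
A − B = 7 − 8 = -1.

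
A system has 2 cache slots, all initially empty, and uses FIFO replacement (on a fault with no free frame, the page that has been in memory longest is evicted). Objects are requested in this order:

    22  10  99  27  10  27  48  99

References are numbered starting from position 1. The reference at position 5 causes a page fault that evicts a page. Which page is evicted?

99

pos 1: 22: fault, frames (22)
pos 2: 10: fault, frames (22 10)
pos 3: 99: fault, evict 22, frames (10 99)
pos 4: 27: fault, evict 10, frames (99 27)
pos 5: 10: fault, evict 99, frames (27 10)
At position 5, page 99 is evicted.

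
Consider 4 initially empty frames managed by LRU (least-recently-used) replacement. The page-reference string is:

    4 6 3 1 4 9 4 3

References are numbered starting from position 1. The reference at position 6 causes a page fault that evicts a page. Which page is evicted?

6

pos 1: 4 -> miss, frames {4}
pos 2: 6 -> miss, frames {4,6}
pos 3: 3 -> miss, frames {4,6,3}
pos 4: 1 -> miss, frames {4,6,3,1}
pos 5: 4 -> hit
pos 6: 9 -> miss, evict 6, frames {3,1,4,9}
At position 6, page 6 is evicted.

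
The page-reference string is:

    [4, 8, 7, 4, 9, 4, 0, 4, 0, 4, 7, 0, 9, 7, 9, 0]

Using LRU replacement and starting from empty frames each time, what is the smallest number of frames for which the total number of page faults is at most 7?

3

f=1: 16 faults
f=2: 11 faults
f=3: 7 faults
f=4: 5 faults
f=5: 5 faults
Smallest f with faults ≤ 7 is 3.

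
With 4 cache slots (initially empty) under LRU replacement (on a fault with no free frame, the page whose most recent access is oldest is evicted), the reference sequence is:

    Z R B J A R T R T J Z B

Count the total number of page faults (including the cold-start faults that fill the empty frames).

8

Z: miss, frames (Z)
R: miss, frames (Z R)
B: miss, frames (Z R B)
J: miss, frames (Z R B J)
A: miss, evict Z, frames (R B J A)
R: hit
T: miss, evict B, frames (J A R T)
R: hit
T: hit
J: hit
Z: miss, evict A, frames (R T J Z)
B: miss, evict R, frames (T J Z B)
Page faults: 8.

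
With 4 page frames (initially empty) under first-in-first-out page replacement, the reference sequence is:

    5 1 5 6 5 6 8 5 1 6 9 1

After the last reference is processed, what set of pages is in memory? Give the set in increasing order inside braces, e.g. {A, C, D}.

5 → fault, frames {5}
1 → fault, frames {5,1}
5 → hit
6 → fault, frames {5,1,6}
5 → hit
6 → hit
8 → fault, frames {5,1,6,8}
5 → hit
1 → hit
6 → hit
9 → fault, evict 5, frames {1,6,8,9}
1 → hit

{1, 6, 8, 9}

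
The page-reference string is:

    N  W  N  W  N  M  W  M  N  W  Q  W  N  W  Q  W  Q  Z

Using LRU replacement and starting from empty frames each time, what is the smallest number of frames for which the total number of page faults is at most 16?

f=1: 18 faults
f=2: 10 faults
f=3: 5 faults
f=4: 5 faults
f=5: 5 faults
Smallest f with faults ≤ 16 is 2.

2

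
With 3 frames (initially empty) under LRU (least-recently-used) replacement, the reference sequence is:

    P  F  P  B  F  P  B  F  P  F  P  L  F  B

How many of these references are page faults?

P → miss, frames [P]
F → miss, frames [P, F]
P → hit
B → miss, frames [F, P, B]
F → hit
P → hit
B → hit
F → hit
P → hit
F → hit
P → hit
L → miss, evict B, frames [F, P, L]
F → hit
B → miss, evict P, frames [L, F, B]
Page faults: 5.

5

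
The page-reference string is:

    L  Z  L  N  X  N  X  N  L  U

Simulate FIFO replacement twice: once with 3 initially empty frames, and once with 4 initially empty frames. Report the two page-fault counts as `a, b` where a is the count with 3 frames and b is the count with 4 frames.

6, 5

3 frames: F F . F F . . . F F → 6 faults.
4 frames: F F . F F . . . . F → 5 faults.
5 < 6: adding a frame reduced faults, as is typical.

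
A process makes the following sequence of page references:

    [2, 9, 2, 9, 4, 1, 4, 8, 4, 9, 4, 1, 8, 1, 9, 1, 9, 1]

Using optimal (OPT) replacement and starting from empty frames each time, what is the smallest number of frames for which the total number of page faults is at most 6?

3

f=1: 18 faults
f=2: 9 faults
f=3: 6 faults
f=4: 5 faults
f=5: 5 faults
Smallest f with faults ≤ 6 is 3.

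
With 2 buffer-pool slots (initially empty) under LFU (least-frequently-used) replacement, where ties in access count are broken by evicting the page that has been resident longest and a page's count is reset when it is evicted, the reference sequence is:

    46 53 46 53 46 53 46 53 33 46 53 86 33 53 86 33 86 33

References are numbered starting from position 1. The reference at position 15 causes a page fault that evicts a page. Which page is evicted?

33

pos 1: 46 -> miss, frames [46]
pos 2: 53 -> miss, frames [46, 53]
pos 3: 46 -> hit
pos 4: 53 -> hit
pos 5: 46 -> hit
pos 6: 53 -> hit
pos 7: 46 -> hit
pos 8: 53 -> hit
pos 9: 33 -> miss, evict 46, frames [53, 33]
pos 10: 46 -> miss, evict 33, frames [53, 46]
pos 11: 53 -> hit
pos 12: 86 -> miss, evict 46, frames [53, 86]
pos 13: 33 -> miss, evict 86, frames [53, 33]
pos 14: 53 -> hit
pos 15: 86 -> miss, evict 33, frames [53, 86]
At position 15, page 33 is evicted.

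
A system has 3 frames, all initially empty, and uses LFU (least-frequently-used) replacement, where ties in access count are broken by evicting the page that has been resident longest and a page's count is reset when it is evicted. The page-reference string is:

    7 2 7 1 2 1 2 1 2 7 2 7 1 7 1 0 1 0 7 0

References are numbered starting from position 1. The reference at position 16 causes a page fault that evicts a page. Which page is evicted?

pos 1: 7 → miss, frames {7}
pos 2: 2 → miss, frames {7,2}
pos 3: 7 → hit
pos 4: 1 → miss, frames {7,2,1}
pos 5: 2 → hit
pos 6: 1 → hit
pos 7: 2 → hit
pos 8: 1 → hit
pos 9: 2 → hit
pos 10: 7 → hit
pos 11: 2 → hit
pos 12: 7 → hit
pos 13: 1 → hit
pos 14: 7 → hit
pos 15: 1 → hit
pos 16: 0 → miss, evict 7, frames {2,1,0}
At position 16, page 7 is evicted.

7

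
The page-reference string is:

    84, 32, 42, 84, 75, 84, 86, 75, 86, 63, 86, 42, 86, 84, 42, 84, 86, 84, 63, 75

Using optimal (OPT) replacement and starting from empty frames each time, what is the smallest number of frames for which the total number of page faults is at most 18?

f=1: 20 faults
f=2: 11 faults
f=3: 9 faults
f=4: 7 faults
f=5: 6 faults
f=6: 6 faults
Smallest f with faults ≤ 18 is 2.

2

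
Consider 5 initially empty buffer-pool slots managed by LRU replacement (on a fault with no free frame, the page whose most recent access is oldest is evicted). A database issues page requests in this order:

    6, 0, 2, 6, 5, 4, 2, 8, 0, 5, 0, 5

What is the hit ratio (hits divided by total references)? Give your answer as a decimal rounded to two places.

6 → fault, frames [6]
0 → fault, frames [6, 0]
2 → fault, frames [6, 0, 2]
6 → hit
5 → fault, frames [0, 2, 6, 5]
4 → fault, frames [0, 2, 6, 5, 4]
2 → hit
8 → fault, evict 0, frames [6, 5, 4, 2, 8]
0 → fault, evict 6, frames [5, 4, 2, 8, 0]
5 → hit
0 → hit
5 → hit
Hits: 5 of 12 references → 5/12 = 0.4167.

0.42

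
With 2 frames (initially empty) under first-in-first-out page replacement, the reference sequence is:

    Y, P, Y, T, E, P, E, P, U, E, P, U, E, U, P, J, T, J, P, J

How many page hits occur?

5

Y → fault, frames {Y}
P → fault, frames {Y,P}
Y → hit
T → fault, evict Y, frames {P,T}
E → fault, evict P, frames {T,E}
P → fault, evict T, frames {E,P}
E → hit
P → hit
U → fault, evict E, frames {P,U}
E → fault, evict P, frames {U,E}
P → fault, evict U, frames {E,P}
U → fault, evict E, frames {P,U}
E → fault, evict P, frames {U,E}
U → hit
P → fault, evict U, frames {E,P}
J → fault, evict E, frames {P,J}
T → fault, evict P, frames {J,T}
J → hit
P → fault, evict J, frames {T,P}
J → fault, evict T, frames {P,J}
Hits: 5.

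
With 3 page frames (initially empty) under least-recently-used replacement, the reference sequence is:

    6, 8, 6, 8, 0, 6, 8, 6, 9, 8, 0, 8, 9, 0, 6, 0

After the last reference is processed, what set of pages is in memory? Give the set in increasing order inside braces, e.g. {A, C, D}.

6 -> fault, frames [6]
8 -> fault, frames [6, 8]
6 -> hit
8 -> hit
0 -> fault, frames [6, 8, 0]
6 -> hit
8 -> hit
6 -> hit
9 -> fault, evict 0, frames [8, 6, 9]
8 -> hit
0 -> fault, evict 6, frames [9, 8, 0]
8 -> hit
9 -> hit
0 -> hit
6 -> fault, evict 8, frames [9, 0, 6]
0 -> hit

{0, 6, 9}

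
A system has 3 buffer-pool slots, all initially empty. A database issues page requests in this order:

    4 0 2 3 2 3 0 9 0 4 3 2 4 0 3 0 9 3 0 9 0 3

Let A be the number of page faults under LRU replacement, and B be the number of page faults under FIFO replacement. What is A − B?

Under LRU: F F F F . . . F . F F F . F F . F . . . . . → 11 faults.
Under FIFO: F F F F . . . F F F F F . F . . F F . . . . → 12 faults.
A − B = 11 − 12 = -1.

-1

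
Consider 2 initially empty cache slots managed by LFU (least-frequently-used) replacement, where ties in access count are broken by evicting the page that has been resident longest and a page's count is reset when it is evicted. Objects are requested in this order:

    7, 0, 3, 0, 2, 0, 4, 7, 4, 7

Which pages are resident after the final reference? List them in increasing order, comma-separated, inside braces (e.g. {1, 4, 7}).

7 -> miss, frames {7}
0 -> miss, frames {7,0}
3 -> miss, evict 7, frames {0,3}
0 -> hit
2 -> miss, evict 3, frames {0,2}
0 -> hit
4 -> miss, evict 2, frames {0,4}
7 -> miss, evict 4, frames {0,7}
4 -> miss, evict 7, frames {0,4}
7 -> miss, evict 4, frames {0,7}

{0, 7}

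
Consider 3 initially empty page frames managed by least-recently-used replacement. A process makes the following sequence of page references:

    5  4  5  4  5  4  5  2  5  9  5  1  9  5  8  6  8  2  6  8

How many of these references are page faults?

8

5: fault, frames {5}
4: fault, frames {5,4}
5: hit
4: hit
5: hit
4: hit
5: hit
2: fault, frames {4,5,2}
5: hit
9: fault, evict 4, frames {2,5,9}
5: hit
1: fault, evict 2, frames {9,5,1}
9: hit
5: hit
8: fault, evict 1, frames {9,5,8}
6: fault, evict 9, frames {5,8,6}
8: hit
2: fault, evict 5, frames {6,8,2}
6: hit
8: hit
Page faults: 8.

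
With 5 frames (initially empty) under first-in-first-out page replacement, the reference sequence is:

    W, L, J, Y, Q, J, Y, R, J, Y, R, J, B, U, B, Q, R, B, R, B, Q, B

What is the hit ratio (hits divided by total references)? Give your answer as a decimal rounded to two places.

W: miss, frames [W]
L: miss, frames [W, L]
J: miss, frames [W, L, J]
Y: miss, frames [W, L, J, Y]
Q: miss, frames [W, L, J, Y, Q]
J: hit
Y: hit
R: miss, evict W, frames [L, J, Y, Q, R]
J: hit
Y: hit
R: hit
J: hit
B: miss, evict L, frames [J, Y, Q, R, B]
U: miss, evict J, frames [Y, Q, R, B, U]
B: hit
Q: hit
R: hit
B: hit
R: hit
B: hit
Q: hit
B: hit
Hits: 14 of 22 references → 14/22 = 0.6364.

0.64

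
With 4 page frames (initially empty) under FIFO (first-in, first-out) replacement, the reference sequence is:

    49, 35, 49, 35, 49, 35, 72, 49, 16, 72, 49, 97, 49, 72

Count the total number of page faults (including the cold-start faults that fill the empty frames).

6

49: miss, frames {49}
35: miss, frames {49,35}
49: hit
35: hit
49: hit
35: hit
72: miss, frames {49,35,72}
49: hit
16: miss, frames {49,35,72,16}
72: hit
49: hit
97: miss, evict 49, frames {35,72,16,97}
49: miss, evict 35, frames {72,16,97,49}
72: hit
Page faults: 6.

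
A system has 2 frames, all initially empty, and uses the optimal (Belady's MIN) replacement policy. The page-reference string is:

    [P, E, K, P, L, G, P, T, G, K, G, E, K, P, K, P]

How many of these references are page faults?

9

P → fault, frames [P]
E → fault, frames [P, E]
K → fault, evict E, frames [P, K]
P → hit
L → fault, evict K, frames [P, L]
G → fault, evict L, frames [P, G]
P → hit
T → fault, evict P, frames [G, T]
G → hit
K → fault, evict T, frames [G, K]
G → hit
E → fault, evict G, frames [K, E]
K → hit
P → fault, evict E, frames [K, P]
K → hit
P → hit
Page faults: 9.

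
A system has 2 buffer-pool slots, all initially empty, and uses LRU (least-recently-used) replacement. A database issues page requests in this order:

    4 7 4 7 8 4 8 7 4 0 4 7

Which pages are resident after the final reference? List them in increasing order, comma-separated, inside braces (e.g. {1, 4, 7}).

4: fault, frames [4]
7: fault, frames [4, 7]
4: hit
7: hit
8: fault, evict 4, frames [7, 8]
4: fault, evict 7, frames [8, 4]
8: hit
7: fault, evict 4, frames [8, 7]
4: fault, evict 8, frames [7, 4]
0: fault, evict 7, frames [4, 0]
4: hit
7: fault, evict 0, frames [4, 7]

{4, 7}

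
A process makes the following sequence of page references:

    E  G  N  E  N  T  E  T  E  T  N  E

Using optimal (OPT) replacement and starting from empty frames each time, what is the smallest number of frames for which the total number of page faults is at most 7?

2

f=1: 12 faults
f=2: 5 faults
f=3: 4 faults
f=4: 4 faults
Smallest f with faults ≤ 7 is 2.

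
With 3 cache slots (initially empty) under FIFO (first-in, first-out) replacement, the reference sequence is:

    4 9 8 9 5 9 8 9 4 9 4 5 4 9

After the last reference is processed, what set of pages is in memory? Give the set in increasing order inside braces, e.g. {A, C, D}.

{4, 5, 9}

4: miss, frames (4)
9: miss, frames (4 9)
8: miss, frames (4 9 8)
9: hit
5: miss, evict 4, frames (9 8 5)
9: hit
8: hit
9: hit
4: miss, evict 9, frames (8 5 4)
9: miss, evict 8, frames (5 4 9)
4: hit
5: hit
4: hit
9: hit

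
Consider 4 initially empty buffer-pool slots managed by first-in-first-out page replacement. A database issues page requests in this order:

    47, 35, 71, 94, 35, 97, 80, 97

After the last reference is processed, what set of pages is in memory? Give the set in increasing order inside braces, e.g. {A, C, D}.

{71, 80, 94, 97}

47 → fault, frames [47]
35 → fault, frames [47, 35]
71 → fault, frames [47, 35, 71]
94 → fault, frames [47, 35, 71, 94]
35 → hit
97 → fault, evict 47, frames [35, 71, 94, 97]
80 → fault, evict 35, frames [71, 94, 97, 80]
97 → hit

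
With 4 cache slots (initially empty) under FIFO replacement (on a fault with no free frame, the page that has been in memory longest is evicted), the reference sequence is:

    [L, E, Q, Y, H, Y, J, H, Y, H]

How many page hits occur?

L -> miss, frames {L}
E -> miss, frames {L,E}
Q -> miss, frames {L,E,Q}
Y -> miss, frames {L,E,Q,Y}
H -> miss, evict L, frames {E,Q,Y,H}
Y -> hit
J -> miss, evict E, frames {Q,Y,H,J}
H -> hit
Y -> hit
H -> hit
Hits: 4.

4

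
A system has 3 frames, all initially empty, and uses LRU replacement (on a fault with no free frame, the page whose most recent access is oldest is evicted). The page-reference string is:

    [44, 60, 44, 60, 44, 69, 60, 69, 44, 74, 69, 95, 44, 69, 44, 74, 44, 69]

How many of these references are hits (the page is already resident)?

44 → fault, frames [44]
60 → fault, frames [44, 60]
44 → hit
60 → hit
44 → hit
69 → fault, frames [60, 44, 69]
60 → hit
69 → hit
44 → hit
74 → fault, evict 60, frames [69, 44, 74]
69 → hit
95 → fault, evict 44, frames [74, 69, 95]
44 → fault, evict 74, frames [69, 95, 44]
69 → hit
44 → hit
74 → fault, evict 95, frames [69, 44, 74]
44 → hit
69 → hit
Hits: 11.

11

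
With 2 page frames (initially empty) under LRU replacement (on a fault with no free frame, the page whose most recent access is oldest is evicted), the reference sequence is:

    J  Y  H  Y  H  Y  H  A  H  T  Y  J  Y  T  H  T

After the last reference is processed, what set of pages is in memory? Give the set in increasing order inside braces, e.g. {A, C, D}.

{H, T}

J -> fault, frames [J]
Y -> fault, frames [J, Y]
H -> fault, evict J, frames [Y, H]
Y -> hit
H -> hit
Y -> hit
H -> hit
A -> fault, evict Y, frames [H, A]
H -> hit
T -> fault, evict A, frames [H, T]
Y -> fault, evict H, frames [T, Y]
J -> fault, evict T, frames [Y, J]
Y -> hit
T -> fault, evict J, frames [Y, T]
H -> fault, evict Y, frames [T, H]
T -> hit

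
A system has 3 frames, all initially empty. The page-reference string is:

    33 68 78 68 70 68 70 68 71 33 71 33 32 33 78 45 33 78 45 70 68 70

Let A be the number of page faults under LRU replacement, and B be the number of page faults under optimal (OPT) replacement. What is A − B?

Under LRU: F F F . F . . . F F . . F . F F . . . F F . → 11 faults.
Under OPT: F F F . F . . . F . . . F . F F . . . F F . → 10 faults.
A − B = 11 − 10 = 1.

1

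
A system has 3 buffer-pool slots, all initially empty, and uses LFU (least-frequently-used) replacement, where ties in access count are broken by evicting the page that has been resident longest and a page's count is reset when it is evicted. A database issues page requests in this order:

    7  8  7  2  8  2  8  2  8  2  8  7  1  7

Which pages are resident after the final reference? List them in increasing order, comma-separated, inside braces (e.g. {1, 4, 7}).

7 -> miss, frames {7}
8 -> miss, frames {7,8}
7 -> hit
2 -> miss, frames {7,8,2}
8 -> hit
2 -> hit
8 -> hit
2 -> hit
8 -> hit
2 -> hit
8 -> hit
7 -> hit
1 -> miss, evict 7, frames {8,2,1}
7 -> miss, evict 1, frames {8,2,7}

{2, 7, 8}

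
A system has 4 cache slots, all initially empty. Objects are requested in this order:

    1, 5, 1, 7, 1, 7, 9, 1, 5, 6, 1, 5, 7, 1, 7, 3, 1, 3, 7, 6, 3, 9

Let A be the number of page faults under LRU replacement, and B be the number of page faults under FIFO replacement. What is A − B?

Under LRU: F F . F . . F . . F . . F . . F . . . F . F → 9 faults.
Under FIFO: F F . F . . F . . F F F F . . F . . . F . F → 11 faults.
A − B = 9 − 11 = -2.

-2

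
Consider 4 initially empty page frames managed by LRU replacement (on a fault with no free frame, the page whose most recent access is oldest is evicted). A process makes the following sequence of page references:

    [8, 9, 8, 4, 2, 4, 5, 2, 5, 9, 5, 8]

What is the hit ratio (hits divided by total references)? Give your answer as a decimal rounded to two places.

0.42

8: fault, frames {8}
9: fault, frames {8,9}
8: hit
4: fault, frames {9,8,4}
2: fault, frames {9,8,4,2}
4: hit
5: fault, evict 9, frames {8,2,4,5}
2: hit
5: hit
9: fault, evict 8, frames {4,2,5,9}
5: hit
8: fault, evict 4, frames {2,9,5,8}
Hits: 5 of 12 references → 5/12 = 0.4167.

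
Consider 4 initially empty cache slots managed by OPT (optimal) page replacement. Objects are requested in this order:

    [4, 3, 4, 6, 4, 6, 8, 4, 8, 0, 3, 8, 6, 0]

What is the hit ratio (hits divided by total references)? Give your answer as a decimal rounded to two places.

4 -> miss, frames (4)
3 -> miss, frames (4 3)
4 -> hit
6 -> miss, frames (4 3 6)
4 -> hit
6 -> hit
8 -> miss, frames (4 3 6 8)
4 -> hit
8 -> hit
0 -> miss, evict 4, frames (3 6 8 0)
3 -> hit
8 -> hit
6 -> hit
0 -> hit
Hits: 9 of 14 references → 9/14 = 0.6429.

0.64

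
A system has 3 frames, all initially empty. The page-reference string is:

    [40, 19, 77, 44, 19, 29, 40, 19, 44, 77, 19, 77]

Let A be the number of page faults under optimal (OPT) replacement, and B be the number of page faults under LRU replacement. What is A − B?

-1

Under OPT: F F F F . F . . F F . . → 7 faults.
Under LRU: F F F F . F F . F F . . → 8 faults.
A − B = 7 − 8 = -1.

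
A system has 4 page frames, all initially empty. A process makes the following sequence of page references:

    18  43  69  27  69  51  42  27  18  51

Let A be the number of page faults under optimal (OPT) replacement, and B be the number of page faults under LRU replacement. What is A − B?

Under OPT: F F F F . F F . . . → 6 faults.
Under LRU: F F F F . F F . F . → 7 faults.
A − B = 6 − 7 = -1.

-1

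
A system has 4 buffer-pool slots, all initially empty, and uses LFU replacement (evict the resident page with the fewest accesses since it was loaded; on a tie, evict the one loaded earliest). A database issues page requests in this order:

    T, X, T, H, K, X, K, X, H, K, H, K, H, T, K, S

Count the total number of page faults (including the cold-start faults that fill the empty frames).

T -> fault, frames (T)
X -> fault, frames (T X)
T -> hit
H -> fault, frames (T X H)
K -> fault, frames (T X H K)
X -> hit
K -> hit
X -> hit
H -> hit
K -> hit
H -> hit
K -> hit
H -> hit
T -> hit
K -> hit
S -> fault, evict T, frames (X H K S)
Page faults: 5.

5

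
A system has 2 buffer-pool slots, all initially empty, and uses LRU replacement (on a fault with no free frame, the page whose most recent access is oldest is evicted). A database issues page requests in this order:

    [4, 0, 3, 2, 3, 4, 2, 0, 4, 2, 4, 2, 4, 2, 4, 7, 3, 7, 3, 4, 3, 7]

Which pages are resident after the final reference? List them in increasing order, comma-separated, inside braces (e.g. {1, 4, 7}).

4 -> fault, frames [4]
0 -> fault, frames [4, 0]
3 -> fault, evict 4, frames [0, 3]
2 -> fault, evict 0, frames [3, 2]
3 -> hit
4 -> fault, evict 2, frames [3, 4]
2 -> fault, evict 3, frames [4, 2]
0 -> fault, evict 4, frames [2, 0]
4 -> fault, evict 2, frames [0, 4]
2 -> fault, evict 0, frames [4, 2]
4 -> hit
2 -> hit
4 -> hit
2 -> hit
4 -> hit
7 -> fault, evict 2, frames [4, 7]
3 -> fault, evict 4, frames [7, 3]
7 -> hit
3 -> hit
4 -> fault, evict 7, frames [3, 4]
3 -> hit
7 -> fault, evict 4, frames [3, 7]

{3, 7}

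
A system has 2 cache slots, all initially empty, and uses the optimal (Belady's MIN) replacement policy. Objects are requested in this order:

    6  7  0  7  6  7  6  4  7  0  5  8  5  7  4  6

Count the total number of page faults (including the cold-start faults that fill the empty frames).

6 → fault, frames (6)
7 → fault, frames (6 7)
0 → fault, evict 6, frames (7 0)
7 → hit
6 → fault, evict 0, frames (7 6)
7 → hit
6 → hit
4 → fault, evict 6, frames (7 4)
7 → hit
0 → fault, evict 4, frames (7 0)
5 → fault, evict 0, frames (7 5)
8 → fault, evict 7, frames (5 8)
5 → hit
7 → fault, evict 8, frames (5 7)
4 → fault, evict 7, frames (5 4)
6 → fault, evict 4, frames (5 6)
Page faults: 11.

11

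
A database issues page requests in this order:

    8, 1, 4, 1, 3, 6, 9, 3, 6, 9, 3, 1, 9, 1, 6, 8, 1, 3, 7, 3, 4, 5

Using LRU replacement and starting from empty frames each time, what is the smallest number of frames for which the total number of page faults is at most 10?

f=1: 22 faults
f=2: 19 faults
f=3: 13 faults
f=4: 11 faults
f=5: 10 faults
f=6: 9 faults
f=7: 8 faults
f=8: 8 faults
Smallest f with faults ≤ 10 is 5.

5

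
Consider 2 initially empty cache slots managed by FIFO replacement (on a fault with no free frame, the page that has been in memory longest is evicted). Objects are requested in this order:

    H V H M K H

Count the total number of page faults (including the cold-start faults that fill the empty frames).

H → miss, frames [H]
V → miss, frames [H, V]
H → hit
M → miss, evict H, frames [V, M]
K → miss, evict V, frames [M, K]
H → miss, evict M, frames [K, H]
Page faults: 5.

5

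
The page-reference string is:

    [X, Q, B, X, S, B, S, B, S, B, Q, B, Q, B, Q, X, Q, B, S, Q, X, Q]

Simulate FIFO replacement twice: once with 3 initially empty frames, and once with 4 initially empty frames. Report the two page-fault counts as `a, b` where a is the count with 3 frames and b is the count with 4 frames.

10, 4

3 frames: F F F . F . . . . . . . . . . F F F F . F F → 10 faults.
4 frames: F F F . F . . . . . . . . . . . . . . . . . → 4 faults.
4 < 10: adding a frame reduced faults, as is typical.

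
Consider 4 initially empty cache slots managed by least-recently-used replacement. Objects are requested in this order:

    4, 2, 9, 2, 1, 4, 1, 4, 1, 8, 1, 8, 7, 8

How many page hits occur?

4: miss, frames [4]
2: miss, frames [4, 2]
9: miss, frames [4, 2, 9]
2: hit
1: miss, frames [4, 9, 2, 1]
4: hit
1: hit
4: hit
1: hit
8: miss, evict 9, frames [2, 4, 1, 8]
1: hit
8: hit
7: miss, evict 2, frames [4, 1, 8, 7]
8: hit
Hits: 8.

8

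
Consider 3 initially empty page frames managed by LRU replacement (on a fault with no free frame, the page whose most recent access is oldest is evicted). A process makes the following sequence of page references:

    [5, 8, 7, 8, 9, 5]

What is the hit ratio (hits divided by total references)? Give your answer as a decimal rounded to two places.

5 → miss, frames [5]
8 → miss, frames [5, 8]
7 → miss, frames [5, 8, 7]
8 → hit
9 → miss, evict 5, frames [7, 8, 9]
5 → miss, evict 7, frames [8, 9, 5]
Hits: 1 of 6 references → 1/6 = 0.1667.

0.17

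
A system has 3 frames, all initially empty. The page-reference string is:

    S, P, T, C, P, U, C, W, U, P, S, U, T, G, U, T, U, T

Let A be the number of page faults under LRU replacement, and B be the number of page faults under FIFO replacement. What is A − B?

-1

Under LRU: F F F F . F . F . F F . F F . . . . → 10 faults.
Under FIFO: F F F F . F . F . F F F F F . . . . → 11 faults.
A − B = 10 − 11 = -1.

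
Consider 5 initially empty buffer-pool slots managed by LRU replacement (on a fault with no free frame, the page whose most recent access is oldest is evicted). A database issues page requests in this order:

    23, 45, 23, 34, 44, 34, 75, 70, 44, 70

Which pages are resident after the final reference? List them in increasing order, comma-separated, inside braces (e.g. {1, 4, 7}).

{23, 34, 44, 70, 75}

23 -> fault, frames (23)
45 -> fault, frames (23 45)
23 -> hit
34 -> fault, frames (45 23 34)
44 -> fault, frames (45 23 34 44)
34 -> hit
75 -> fault, frames (45 23 44 34 75)
70 -> fault, evict 45, frames (23 44 34 75 70)
44 -> hit
70 -> hit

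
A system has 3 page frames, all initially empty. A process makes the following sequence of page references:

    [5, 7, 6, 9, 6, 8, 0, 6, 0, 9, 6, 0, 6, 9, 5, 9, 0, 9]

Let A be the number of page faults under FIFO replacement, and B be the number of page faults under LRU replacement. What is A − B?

1

Under FIFO: F F F F . F F F . F . . . . F . F . → 10 faults.
Under LRU: F F F F . F F . . F . . . . F . F . → 9 faults.
A − B = 10 − 9 = 1.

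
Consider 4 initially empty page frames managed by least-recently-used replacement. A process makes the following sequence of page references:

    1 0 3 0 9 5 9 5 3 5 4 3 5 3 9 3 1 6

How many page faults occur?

1 → fault, frames [1]
0 → fault, frames [1, 0]
3 → fault, frames [1, 0, 3]
0 → hit
9 → fault, frames [1, 3, 0, 9]
5 → fault, evict 1, frames [3, 0, 9, 5]
9 → hit
5 → hit
3 → hit
5 → hit
4 → fault, evict 0, frames [9, 3, 5, 4]
3 → hit
5 → hit
3 → hit
9 → hit
3 → hit
1 → fault, evict 4, frames [5, 9, 3, 1]
6 → fault, evict 5, frames [9, 3, 1, 6]
Page faults: 8.

8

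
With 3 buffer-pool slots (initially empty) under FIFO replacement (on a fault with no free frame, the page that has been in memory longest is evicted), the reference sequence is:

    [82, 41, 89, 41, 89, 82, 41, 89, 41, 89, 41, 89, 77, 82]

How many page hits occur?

82: fault, frames [82]
41: fault, frames [82, 41]
89: fault, frames [82, 41, 89]
41: hit
89: hit
82: hit
41: hit
89: hit
41: hit
89: hit
41: hit
89: hit
77: fault, evict 82, frames [41, 89, 77]
82: fault, evict 41, frames [89, 77, 82]
Hits: 9.

9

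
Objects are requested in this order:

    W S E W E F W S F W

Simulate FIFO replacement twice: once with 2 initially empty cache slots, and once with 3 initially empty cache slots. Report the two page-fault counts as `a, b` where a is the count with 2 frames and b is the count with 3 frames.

2 frames: F F F F . F . F . F → 7 faults.
3 frames: F F F . . F F F . . → 6 faults.
6 < 7: adding a frame reduced faults, as is typical.

7, 6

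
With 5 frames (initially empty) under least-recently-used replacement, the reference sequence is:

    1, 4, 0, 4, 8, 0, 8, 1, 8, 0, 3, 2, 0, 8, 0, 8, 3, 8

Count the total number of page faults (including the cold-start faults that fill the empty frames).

1 → fault, frames [1]
4 → fault, frames [1, 4]
0 → fault, frames [1, 4, 0]
4 → hit
8 → fault, frames [1, 0, 4, 8]
0 → hit
8 → hit
1 → hit
8 → hit
0 → hit
3 → fault, frames [4, 1, 8, 0, 3]
2 → fault, evict 4, frames [1, 8, 0, 3, 2]
0 → hit
8 → hit
0 → hit
8 → hit
3 → hit
8 → hit
Page faults: 6.

6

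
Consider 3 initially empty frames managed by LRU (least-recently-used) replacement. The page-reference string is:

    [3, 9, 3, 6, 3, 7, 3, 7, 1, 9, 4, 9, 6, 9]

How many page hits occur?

6

3 -> fault, frames [3]
9 -> fault, frames [3, 9]
3 -> hit
6 -> fault, frames [9, 3, 6]
3 -> hit
7 -> fault, evict 9, frames [6, 3, 7]
3 -> hit
7 -> hit
1 -> fault, evict 6, frames [3, 7, 1]
9 -> fault, evict 3, frames [7, 1, 9]
4 -> fault, evict 7, frames [1, 9, 4]
9 -> hit
6 -> fault, evict 1, frames [4, 9, 6]
9 -> hit
Hits: 6.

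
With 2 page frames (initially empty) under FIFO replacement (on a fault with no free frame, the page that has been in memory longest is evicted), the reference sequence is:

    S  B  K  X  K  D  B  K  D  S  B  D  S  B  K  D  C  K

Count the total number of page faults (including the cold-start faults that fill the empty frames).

S → fault, frames (S)
B → fault, frames (S B)
K → fault, evict S, frames (B K)
X → fault, evict B, frames (K X)
K → hit
D → fault, evict K, frames (X D)
B → fault, evict X, frames (D B)
K → fault, evict D, frames (B K)
D → fault, evict B, frames (K D)
S → fault, evict K, frames (D S)
B → fault, evict D, frames (S B)
D → fault, evict S, frames (B D)
S → fault, evict B, frames (D S)
B → fault, evict D, frames (S B)
K → fault, evict S, frames (B K)
D → fault, evict B, frames (K D)
C → fault, evict K, frames (D C)
K → fault, evict D, frames (C K)
Page faults: 17.

17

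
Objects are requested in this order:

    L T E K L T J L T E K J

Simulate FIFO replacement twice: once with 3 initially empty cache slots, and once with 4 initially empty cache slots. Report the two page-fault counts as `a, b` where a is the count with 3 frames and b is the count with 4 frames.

3 frames: F F F F F F F . . F F . → 9 faults.
4 frames: F F F F . . F F F F F F → 10 faults.
10 > 9: adding a frame increased faults — Belady's anomaly.

9, 10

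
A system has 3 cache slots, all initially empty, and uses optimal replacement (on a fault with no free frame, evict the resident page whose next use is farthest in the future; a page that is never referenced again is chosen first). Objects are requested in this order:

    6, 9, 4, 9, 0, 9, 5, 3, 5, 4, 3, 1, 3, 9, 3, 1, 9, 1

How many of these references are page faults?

6 → fault, frames {6}
9 → fault, frames {6,9}
4 → fault, frames {6,9,4}
9 → hit
0 → fault, evict 6, frames {9,4,0}
9 → hit
5 → fault, evict 0, frames {9,4,5}
3 → fault, evict 9, frames {4,5,3}
5 → hit
4 → hit
3 → hit
1 → fault, evict 5, frames {4,3,1}
3 → hit
9 → fault, evict 4, frames {3,1,9}
3 → hit
1 → hit
9 → hit
1 → hit
Page faults: 8.

8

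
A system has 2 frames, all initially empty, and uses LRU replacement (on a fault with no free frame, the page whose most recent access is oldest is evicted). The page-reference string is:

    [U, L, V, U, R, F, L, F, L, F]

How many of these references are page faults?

7

U -> miss, frames (U)
L -> miss, frames (U L)
V -> miss, evict U, frames (L V)
U -> miss, evict L, frames (V U)
R -> miss, evict V, frames (U R)
F -> miss, evict U, frames (R F)
L -> miss, evict R, frames (F L)
F -> hit
L -> hit
F -> hit
Page faults: 7.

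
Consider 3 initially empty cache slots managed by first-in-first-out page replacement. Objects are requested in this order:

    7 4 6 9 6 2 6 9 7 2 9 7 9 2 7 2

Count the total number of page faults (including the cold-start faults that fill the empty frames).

7 → miss, frames {7}
4 → miss, frames {7,4}
6 → miss, frames {7,4,6}
9 → miss, evict 7, frames {4,6,9}
6 → hit
2 → miss, evict 4, frames {6,9,2}
6 → hit
9 → hit
7 → miss, evict 6, frames {9,2,7}
2 → hit
9 → hit
7 → hit
9 → hit
2 → hit
7 → hit
2 → hit
Page faults: 6.

6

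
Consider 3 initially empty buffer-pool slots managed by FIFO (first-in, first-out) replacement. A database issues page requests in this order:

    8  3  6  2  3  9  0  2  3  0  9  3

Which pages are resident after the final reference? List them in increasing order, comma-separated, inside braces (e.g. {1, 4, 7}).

8 → fault, frames {8}
3 → fault, frames {8,3}
6 → fault, frames {8,3,6}
2 → fault, evict 8, frames {3,6,2}
3 → hit
9 → fault, evict 3, frames {6,2,9}
0 → fault, evict 6, frames {2,9,0}
2 → hit
3 → fault, evict 2, frames {9,0,3}
0 → hit
9 → hit
3 → hit

{0, 3, 9}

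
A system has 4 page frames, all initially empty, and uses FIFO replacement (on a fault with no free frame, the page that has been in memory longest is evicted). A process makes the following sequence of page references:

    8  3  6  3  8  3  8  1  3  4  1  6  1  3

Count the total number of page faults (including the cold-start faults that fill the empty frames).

5

8 -> miss, frames (8)
3 -> miss, frames (8 3)
6 -> miss, frames (8 3 6)
3 -> hit
8 -> hit
3 -> hit
8 -> hit
1 -> miss, frames (8 3 6 1)
3 -> hit
4 -> miss, evict 8, frames (3 6 1 4)
1 -> hit
6 -> hit
1 -> hit
3 -> hit
Page faults: 5.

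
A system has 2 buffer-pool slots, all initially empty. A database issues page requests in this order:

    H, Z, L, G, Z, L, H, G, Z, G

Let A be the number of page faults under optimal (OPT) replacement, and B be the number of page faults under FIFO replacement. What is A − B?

Under OPT: F F F F . F F . F . → 7 faults.
Under FIFO: F F F F F F F F F . → 9 faults.
A − B = 7 − 9 = -2.

-2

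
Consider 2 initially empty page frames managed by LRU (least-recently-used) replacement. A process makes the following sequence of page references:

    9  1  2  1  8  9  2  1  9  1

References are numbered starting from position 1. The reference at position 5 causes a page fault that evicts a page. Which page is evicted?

2

pos 1: 9 -> miss, frames (9)
pos 2: 1 -> miss, frames (9 1)
pos 3: 2 -> miss, evict 9, frames (1 2)
pos 4: 1 -> hit
pos 5: 8 -> miss, evict 2, frames (1 8)
At position 5, page 2 is evicted.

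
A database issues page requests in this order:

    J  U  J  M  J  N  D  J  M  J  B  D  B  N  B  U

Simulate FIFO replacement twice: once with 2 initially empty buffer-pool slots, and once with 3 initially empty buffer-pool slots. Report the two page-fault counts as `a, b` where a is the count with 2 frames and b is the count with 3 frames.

2 frames: F F . F F F F F F . F F . F F F → 13 faults.
3 frames: F F . F . F F F F . F F . F . F → 11 faults.
11 < 13: adding a frame reduced faults, as is typical.

13, 11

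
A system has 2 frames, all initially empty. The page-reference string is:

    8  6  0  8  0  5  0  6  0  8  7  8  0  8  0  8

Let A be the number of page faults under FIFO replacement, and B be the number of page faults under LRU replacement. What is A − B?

Under FIFO: F F F F . F F F . F F . F F . . → 11 faults.
Under LRU: F F F F . F . F . F F . F . . . → 9 faults.
A − B = 11 − 9 = 2.

2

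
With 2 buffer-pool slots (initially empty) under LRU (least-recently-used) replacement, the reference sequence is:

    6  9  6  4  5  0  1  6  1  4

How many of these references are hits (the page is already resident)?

6 -> miss, frames (6)
9 -> miss, frames (6 9)
6 -> hit
4 -> miss, evict 9, frames (6 4)
5 -> miss, evict 6, frames (4 5)
0 -> miss, evict 4, frames (5 0)
1 -> miss, evict 5, frames (0 1)
6 -> miss, evict 0, frames (1 6)
1 -> hit
4 -> miss, evict 6, frames (1 4)
Hits: 2.

2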